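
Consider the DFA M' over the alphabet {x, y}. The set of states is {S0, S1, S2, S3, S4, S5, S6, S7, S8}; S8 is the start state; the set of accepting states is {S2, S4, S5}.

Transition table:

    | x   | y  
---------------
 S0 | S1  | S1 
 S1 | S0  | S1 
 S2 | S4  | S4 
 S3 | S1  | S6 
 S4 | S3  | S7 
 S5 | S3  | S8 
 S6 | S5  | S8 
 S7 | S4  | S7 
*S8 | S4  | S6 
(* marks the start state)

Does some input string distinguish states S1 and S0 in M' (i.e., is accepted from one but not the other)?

States {S2} cannot be reached from the start state, so discard them.
Initial partition by acceptance: {S4,S5} | {S0,S1,S3,S6,S7,S8}.
Refine {S0,S1,S3,S6,S7,S8} on symbol x: members go to different blocks, giving {S0,S1,S3} and {S6,S7,S8}.
Refine {S0,S1,S3} on symbol y: members go to different blocks, giving {S0,S1} and {S3}.
No further refinement is possible. Final partition (4 blocks): {S4,S5} | {S0,S1} | {S6,S7,S8} | {S3}.
S1 and S0 lie in the same block of the stable partition, so they are equivalent — no string distinguishes them.

No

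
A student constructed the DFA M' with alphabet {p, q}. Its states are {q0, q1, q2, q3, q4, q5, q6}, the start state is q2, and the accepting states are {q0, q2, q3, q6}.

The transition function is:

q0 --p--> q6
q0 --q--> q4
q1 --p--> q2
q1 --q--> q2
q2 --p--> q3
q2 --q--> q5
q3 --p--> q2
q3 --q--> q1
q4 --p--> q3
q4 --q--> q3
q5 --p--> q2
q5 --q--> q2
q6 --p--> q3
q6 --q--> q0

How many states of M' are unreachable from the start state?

Starting at q2 and following transitions, the reachable set is {q1, q2, q3, q5}. That leaves q0, q4, q6 unreachable — 3 in total.

3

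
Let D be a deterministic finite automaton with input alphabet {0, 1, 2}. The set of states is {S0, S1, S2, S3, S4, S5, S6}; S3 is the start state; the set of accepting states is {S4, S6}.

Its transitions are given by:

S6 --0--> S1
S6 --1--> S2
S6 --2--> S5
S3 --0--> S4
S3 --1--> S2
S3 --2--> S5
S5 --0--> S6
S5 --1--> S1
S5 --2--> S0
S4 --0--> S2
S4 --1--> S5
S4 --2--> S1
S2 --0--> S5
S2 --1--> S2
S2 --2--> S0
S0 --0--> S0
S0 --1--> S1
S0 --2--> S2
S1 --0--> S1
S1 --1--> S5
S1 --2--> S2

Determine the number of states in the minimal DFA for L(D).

Start with accepting vs non-accepting: {S4,S6} | {S0,S1,S2,S3,S5}.
Split {S0,S1,S2,S3,S5} by δ(·,0) → {S0,S1,S2} and {S3,S5}.
Split {S4,S6} by δ(·,1) → {S4} and {S6}.
Split {S0,S1,S2} by δ(·,0) → {S0,S1} and {S2}.
Split {S0,S1} by δ(·,1) → {S0} and {S1}.
Split {S3,S5} by δ(·,0) → {S3} and {S5}.
No further refinement is possible. Final partition (7 blocks): {S4} | {S0} | {S3} | {S6} | {S2} | {S1} | {S5}.

7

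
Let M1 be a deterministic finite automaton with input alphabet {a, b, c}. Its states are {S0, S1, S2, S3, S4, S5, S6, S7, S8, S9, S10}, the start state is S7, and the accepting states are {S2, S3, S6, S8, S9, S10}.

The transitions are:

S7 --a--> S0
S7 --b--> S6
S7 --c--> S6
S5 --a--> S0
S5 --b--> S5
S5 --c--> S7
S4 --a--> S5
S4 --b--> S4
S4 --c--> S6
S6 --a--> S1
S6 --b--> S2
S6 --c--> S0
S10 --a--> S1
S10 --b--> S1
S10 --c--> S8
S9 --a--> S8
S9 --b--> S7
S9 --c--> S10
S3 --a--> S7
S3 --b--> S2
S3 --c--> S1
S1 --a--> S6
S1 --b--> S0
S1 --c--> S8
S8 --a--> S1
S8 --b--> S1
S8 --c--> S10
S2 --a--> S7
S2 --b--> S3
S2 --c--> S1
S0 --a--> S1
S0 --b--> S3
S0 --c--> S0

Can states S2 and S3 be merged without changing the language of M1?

First remove the unreachable states {S4,S5,S9}; 8 states remain.
Start with accepting vs non-accepting: {S2,S3,S6,S8,S10} | {S0,S1,S7}.
Refine {S2,S3,S6,S8,S10} on symbol b: members go to different blocks, giving {S2,S3,S6} and {S8,S10}.
Refine {S0,S1,S7} on symbol a: members go to different blocks, giving {S0,S7} and {S1}.
Refine {S2,S3,S6} on symbol a: members go to different blocks, giving {S2,S3} and {S6}.
On input a, block {S0,S7} splits into {S0} and {S7}.
No further refinement is possible. Final partition (6 blocks): {S2,S3} | {S0} | {S8,S10} | {S1} | {S6} | {S7}.
S2 and S3 lie in the same block of the stable partition, so they are equivalent — no string distinguishes them.

Yes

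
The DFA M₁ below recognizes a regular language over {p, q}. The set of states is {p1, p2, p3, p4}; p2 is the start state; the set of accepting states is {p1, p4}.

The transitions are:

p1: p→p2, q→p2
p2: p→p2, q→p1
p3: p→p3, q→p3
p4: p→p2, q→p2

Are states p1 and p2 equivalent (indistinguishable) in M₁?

No

Reachable states from the start: {p1,p2}. Unreachable: {p3,p4} — drop them.
P0 = {p1} | {p2}.
Stable partition: {p1} | {p2} — 2 equivalence classes.
p1 and p2 end up in different blocks, so they are distinguishable. For instance, the string 'ε' is accepted from only p1.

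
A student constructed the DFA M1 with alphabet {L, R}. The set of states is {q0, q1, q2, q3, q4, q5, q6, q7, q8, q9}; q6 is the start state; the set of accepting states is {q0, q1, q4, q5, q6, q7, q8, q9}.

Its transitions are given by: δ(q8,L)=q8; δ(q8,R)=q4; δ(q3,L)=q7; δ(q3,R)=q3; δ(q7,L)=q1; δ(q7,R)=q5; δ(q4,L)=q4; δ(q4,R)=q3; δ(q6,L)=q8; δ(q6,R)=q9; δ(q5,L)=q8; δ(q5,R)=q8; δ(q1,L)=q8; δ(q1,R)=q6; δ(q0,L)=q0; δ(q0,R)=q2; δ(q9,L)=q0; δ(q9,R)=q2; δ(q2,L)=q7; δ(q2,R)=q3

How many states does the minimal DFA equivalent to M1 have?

Every state is reachable, so we keep all 10.
Start with accepting vs non-accepting: {q0,q1,q4,q5,q6,q7,q8,q9} | {q2,q3}.
Refine {q0,q1,q4,q5,q6,q7,q8,q9} on symbol R: members go to different blocks, giving {q1,q5,q6,q7,q8} and {q0,q4,q9}.
On input R, block {q1,q5,q6,q7,q8} splits into {q1,q5,q7} and {q6,q8}.
Split {q1,q5,q7} by δ(·,L) → {q1,q5} and {q7}.
Stable partition: {q1,q5} | {q2,q3} | {q0,q4,q9} | {q6,q8} | {q7} — 5 equivalence classes.

5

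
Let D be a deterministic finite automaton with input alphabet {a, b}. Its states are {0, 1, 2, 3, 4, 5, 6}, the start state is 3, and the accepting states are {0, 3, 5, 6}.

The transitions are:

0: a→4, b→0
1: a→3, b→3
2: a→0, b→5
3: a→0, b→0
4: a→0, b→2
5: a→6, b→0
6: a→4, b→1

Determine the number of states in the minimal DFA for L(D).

7

Every state is reachable, so we keep all 7.
P0 = {0,3,5,6} | {1,2,4}.
Split {0,3,5,6} by δ(·,a) → {0,6} and {3,5}.
On input b, block {0,6} splits into {0} and {6}.
Refine {1,2,4} on symbol a: members go to different blocks, giving {2,4} and {1}.
On input b, block {2,4} splits into {2} and {4}.
On input a, block {3,5} splits into {3} and {5}.
Stable partition: {0} | {2} | {3} | {6} | {1} | {4} | {5} — 7 equivalence classes.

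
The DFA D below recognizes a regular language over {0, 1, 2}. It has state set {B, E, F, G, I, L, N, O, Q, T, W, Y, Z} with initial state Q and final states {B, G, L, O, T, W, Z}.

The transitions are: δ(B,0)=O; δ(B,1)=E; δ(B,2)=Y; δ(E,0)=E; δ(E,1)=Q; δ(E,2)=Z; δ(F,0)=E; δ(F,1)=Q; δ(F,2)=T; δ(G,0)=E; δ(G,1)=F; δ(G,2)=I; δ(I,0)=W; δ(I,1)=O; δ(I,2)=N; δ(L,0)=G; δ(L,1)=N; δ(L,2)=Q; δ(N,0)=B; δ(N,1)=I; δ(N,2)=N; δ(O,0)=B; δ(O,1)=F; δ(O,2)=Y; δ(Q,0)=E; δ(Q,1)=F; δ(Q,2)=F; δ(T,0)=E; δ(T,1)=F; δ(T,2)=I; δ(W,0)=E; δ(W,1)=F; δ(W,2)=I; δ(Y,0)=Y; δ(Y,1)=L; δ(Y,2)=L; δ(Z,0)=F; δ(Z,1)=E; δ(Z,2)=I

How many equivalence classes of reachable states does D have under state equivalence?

8

All states are reachable from the start state.
Start with accepting vs non-accepting: {B,G,L,O,T,W,Z} | {E,F,I,N,Q,Y}.
Refine {B,G,L,O,T,W,Z} on symbol 0: members go to different blocks, giving {G,T,W,Z} and {B,L,O}.
On input 0, block {E,F,I,N,Q,Y} splits into {E,F,Q,Y} and {N} and {I}.
Split {E,F,Q,Y} by δ(·,1) → {E,F,Q} and {Y}.
Refine {E,F,Q} on symbol 2: members go to different blocks, giving {E,F} and {Q}.
Split {B,L,O} by δ(·,0) → {B,O} and {L}.
The partition is now stable with 8 blocks: {G,T,W,Z} | {E,F} | {B,O} | {N} | {I} | {Y} | {Q} | {L}.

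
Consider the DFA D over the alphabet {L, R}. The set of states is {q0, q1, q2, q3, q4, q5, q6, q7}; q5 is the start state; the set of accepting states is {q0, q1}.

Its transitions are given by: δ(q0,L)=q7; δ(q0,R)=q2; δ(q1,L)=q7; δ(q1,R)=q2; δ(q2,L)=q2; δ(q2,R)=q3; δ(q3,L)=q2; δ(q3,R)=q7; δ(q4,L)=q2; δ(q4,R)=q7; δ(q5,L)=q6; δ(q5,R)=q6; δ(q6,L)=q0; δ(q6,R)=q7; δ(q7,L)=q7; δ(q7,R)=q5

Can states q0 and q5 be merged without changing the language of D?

First remove the unreachable states {q1,q4}; 6 states remain.
P0 = {q0} | {q2,q3,q5,q6,q7}.
Refine {q2,q3,q5,q6,q7} on symbol L: members go to different blocks, giving {q2,q3,q5,q7} and {q6}.
Split {q2,q3,q5,q7} by δ(·,L) → {q2,q3,q7} and {q5}.
On input R, block {q2,q3,q7} splits into {q2,q3} and {q7}.
On input R, block {q2,q3} splits into {q2} and {q3}.
Stable partition: {q0} | {q2} | {q6} | {q5} | {q7} | {q3} — 6 equivalence classes.
q0 and q5 end up in different blocks, so they are distinguishable. For instance, the string 'ε' is accepted from only q0.

No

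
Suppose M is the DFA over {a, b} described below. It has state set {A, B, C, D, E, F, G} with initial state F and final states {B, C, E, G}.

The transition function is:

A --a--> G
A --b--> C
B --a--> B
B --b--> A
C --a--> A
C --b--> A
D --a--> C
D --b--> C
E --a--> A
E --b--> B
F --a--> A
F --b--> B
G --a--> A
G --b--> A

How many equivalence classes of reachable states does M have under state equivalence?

States {D,E} cannot be reached from the start state, so discard them.
Initial partition by acceptance: {B,C,G} | {A,F}.
Split {B,C,G} by δ(·,a) → {C,G} and {B}.
Split {A,F} by δ(·,a) → {A} and {F}.
No further refinement is possible. Final partition (4 blocks): {C,G} | {A} | {B} | {F}.

4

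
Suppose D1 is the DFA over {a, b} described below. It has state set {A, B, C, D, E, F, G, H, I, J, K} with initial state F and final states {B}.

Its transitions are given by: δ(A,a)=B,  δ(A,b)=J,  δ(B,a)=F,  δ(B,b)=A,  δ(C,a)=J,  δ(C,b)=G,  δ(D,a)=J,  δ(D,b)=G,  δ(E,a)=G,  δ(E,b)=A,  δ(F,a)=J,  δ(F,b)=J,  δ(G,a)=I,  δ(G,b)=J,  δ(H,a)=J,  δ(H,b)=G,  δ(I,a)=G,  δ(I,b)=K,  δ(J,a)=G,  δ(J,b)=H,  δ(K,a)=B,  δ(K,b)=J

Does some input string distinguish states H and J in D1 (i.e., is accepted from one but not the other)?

Yes

First remove the unreachable states {C,D,E}; 8 states remain.
P0 = {B} | {A,F,G,H,I,J,K}.
Refine {A,F,G,H,I,J,K} on symbol a: members go to different blocks, giving {F,G,H,I,J} and {A,K}.
Split {F,G,H,I,J} by δ(·,b) → {F,G,H,J} and {I}.
On input a, block {F,G,H,J} splits into {F,H,J} and {G}.
Refine {F,H,J} on symbol a: members go to different blocks, giving {F,H} and {J}.
Split {F,H} by δ(·,b) → {F} and {H}.
The partition is now stable with 7 blocks: {B} | {F} | {A,K} | {I} | {G} | {J} | {H}.
H and J end up in different blocks, so they are distinguishable. For instance, the string 'aaba' is accepted from only J.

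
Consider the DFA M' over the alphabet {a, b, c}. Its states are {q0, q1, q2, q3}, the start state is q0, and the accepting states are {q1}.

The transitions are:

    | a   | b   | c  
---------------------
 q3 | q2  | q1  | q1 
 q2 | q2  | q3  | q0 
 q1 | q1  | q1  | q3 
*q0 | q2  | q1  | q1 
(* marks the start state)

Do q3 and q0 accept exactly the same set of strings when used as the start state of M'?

Yes

Every state is reachable, so we keep all 4.
Start with accepting vs non-accepting: {q1} | {q0,q2,q3}.
Split {q0,q2,q3} by δ(·,b) → {q0,q3} and {q2}.
Stable partition: {q1} | {q0,q3} | {q2} — 3 equivalence classes.
q3 and q0 lie in the same block of the stable partition, so they are equivalent — no string distinguishes them.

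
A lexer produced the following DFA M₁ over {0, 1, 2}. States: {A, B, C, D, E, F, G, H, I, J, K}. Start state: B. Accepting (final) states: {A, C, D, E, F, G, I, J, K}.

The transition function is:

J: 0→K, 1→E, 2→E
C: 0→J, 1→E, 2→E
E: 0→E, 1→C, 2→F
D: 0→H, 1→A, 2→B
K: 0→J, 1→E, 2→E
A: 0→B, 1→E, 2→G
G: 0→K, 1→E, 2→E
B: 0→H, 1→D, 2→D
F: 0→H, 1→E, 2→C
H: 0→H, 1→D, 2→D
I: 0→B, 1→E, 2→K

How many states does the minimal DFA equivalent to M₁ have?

First remove the unreachable states {I}; 10 states remain.
P0 = {A,C,D,E,F,G,J,K} | {B,H}.
Split {A,C,D,E,F,G,J,K} by δ(·,0) → {C,E,G,J,K} and {A,D,F}.
On input 2, block {C,E,G,J,K} splits into {C,G,J,K} and {E}.
Split {A,D,F} by δ(·,1) → {A,F} and {D}.
No further refinement is possible. Final partition (5 blocks): {C,G,J,K} | {B,H} | {A,F} | {E} | {D}.

5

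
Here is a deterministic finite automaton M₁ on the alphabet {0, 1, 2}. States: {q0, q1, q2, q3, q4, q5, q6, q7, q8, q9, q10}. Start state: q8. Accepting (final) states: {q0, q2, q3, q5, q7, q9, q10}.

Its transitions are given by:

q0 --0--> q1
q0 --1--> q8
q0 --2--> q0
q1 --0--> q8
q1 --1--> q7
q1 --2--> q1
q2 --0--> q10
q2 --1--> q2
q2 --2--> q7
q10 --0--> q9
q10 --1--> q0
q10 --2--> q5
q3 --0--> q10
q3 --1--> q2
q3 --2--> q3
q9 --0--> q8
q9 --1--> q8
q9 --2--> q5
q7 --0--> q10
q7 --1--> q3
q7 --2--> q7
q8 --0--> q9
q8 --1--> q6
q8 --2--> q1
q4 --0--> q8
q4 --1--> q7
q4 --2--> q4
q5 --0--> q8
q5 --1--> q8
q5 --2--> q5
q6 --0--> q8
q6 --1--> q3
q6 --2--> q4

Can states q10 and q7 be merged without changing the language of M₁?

No

All states are reachable from the start state.
Initial partition by acceptance: {q0,q2,q3,q5,q7,q9,q10} | {q1,q4,q6,q8}.
Split {q0,q2,q3,q5,q7,q9,q10} by δ(·,0) → {q2,q3,q7,q10} and {q0,q5,q9}.
Split {q2,q3,q7,q10} by δ(·,0) → {q2,q3,q7} and {q10}.
Refine {q1,q4,q6,q8} on symbol 0: members go to different blocks, giving {q1,q4,q6} and {q8}.
Split {q0,q5,q9} by δ(·,0) → {q5,q9} and {q0}.
Stable partition: {q2,q3,q7} | {q1,q4,q6} | {q5,q9} | {q10} | {q8} | {q0} — 6 equivalence classes.
q10 and q7 end up in different blocks, so they are distinguishable. For instance, the string '00' is accepted from only q7.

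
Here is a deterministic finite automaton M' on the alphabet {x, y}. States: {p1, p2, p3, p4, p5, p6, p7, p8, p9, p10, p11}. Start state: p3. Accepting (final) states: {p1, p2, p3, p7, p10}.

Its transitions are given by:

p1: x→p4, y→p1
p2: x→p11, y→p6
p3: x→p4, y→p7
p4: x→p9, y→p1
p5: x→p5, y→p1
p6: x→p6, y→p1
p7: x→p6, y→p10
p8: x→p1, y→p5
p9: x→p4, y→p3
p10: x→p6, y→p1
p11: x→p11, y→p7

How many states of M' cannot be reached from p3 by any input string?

4

BFS from p3 reaches {p1, p3, p4, p6, p7, p9, p10}; the 4 state(s) p2, p5, p8, p11 are never visited.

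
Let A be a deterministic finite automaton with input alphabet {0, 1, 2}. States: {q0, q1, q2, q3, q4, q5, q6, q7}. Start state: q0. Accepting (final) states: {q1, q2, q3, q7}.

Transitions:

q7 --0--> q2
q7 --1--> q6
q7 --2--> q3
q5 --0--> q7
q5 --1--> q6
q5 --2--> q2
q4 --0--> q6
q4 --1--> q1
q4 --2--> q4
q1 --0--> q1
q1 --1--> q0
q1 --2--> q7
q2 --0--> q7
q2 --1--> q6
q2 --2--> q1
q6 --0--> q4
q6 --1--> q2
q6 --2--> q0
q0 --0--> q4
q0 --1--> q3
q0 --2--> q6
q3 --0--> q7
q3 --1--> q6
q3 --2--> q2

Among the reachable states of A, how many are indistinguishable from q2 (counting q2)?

Reachable states from the start: {q0,q1,q2,q3,q4,q6,q7}. Unreachable: {q5} — drop them.
Start with accepting vs non-accepting: {q1,q2,q3,q7} | {q0,q4,q6}.
The partition is now stable with 2 blocks: {q1,q2,q3,q7} | {q0,q4,q6}.
The equivalence class containing q2 is {q1,q2,q3,q7}, of size 4.

4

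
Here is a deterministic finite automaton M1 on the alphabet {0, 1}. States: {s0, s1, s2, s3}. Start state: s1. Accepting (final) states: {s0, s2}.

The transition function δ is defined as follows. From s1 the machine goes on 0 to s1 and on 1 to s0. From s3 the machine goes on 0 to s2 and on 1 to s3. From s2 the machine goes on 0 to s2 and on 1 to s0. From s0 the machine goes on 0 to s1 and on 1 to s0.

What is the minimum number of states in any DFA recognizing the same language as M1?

Reachable states from the start: {s0,s1}. Unreachable: {s2,s3} — drop them.
Initial partition by acceptance: {s0} | {s1}.
No further refinement is possible. Final partition (2 blocks): {s0} | {s1}.

2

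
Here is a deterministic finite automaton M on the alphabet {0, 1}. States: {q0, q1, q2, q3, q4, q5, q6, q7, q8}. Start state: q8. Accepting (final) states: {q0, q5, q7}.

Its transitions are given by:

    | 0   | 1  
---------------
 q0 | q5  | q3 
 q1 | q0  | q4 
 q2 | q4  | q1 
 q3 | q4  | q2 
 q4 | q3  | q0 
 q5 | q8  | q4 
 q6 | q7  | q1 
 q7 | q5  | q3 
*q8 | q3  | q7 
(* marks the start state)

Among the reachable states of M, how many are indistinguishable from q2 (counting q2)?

1

States {q6} cannot be reached from the start state, so discard them.
Start with accepting vs non-accepting: {q0,q5,q7} | {q1,q2,q3,q4,q8}.
On input 0, block {q0,q5,q7} splits into {q0,q7} and {q5}.
On input 0, block {q1,q2,q3,q4,q8} splits into {q2,q3,q4,q8} and {q1}.
Split {q2,q3,q4,q8} by δ(·,1) → {q4,q8} and {q2} and {q3}.
Stable partition: {q0,q7} | {q4,q8} | {q5} | {q1} | {q2} | {q3} — 6 equivalence classes.
State q2 belongs to the block {q2}, which has 1 states.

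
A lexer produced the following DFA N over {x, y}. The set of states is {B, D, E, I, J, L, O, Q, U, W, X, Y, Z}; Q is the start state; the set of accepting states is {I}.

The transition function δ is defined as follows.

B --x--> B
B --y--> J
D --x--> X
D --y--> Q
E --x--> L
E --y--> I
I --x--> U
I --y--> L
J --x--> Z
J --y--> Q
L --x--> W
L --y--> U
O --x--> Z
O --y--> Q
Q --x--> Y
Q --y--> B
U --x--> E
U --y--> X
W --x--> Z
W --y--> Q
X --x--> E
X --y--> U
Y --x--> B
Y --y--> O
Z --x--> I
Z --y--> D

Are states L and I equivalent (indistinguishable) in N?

Initial partition by acceptance: {I} | {B,D,E,J,L,O,Q,U,W,X,Y,Z}.
Refine {B,D,E,J,L,O,Q,U,W,X,Y,Z} on symbol x: members go to different blocks, giving {B,D,E,J,L,O,Q,U,W,X,Y} and {Z}.
Refine {B,D,E,J,L,O,Q,U,W,X,Y} on symbol x: members go to different blocks, giving {B,D,E,L,Q,U,X,Y} and {J,O,W}.
On input x, block {B,D,E,L,Q,U,X,Y} splits into {B,D,E,Q,U,X,Y} and {L}.
On input x, block {B,D,E,Q,U,X,Y} splits into {B,D,Q,U,X,Y} and {E}.
Refine {B,D,Q,U,X,Y} on symbol x: members go to different blocks, giving {B,D,Q,Y} and {U,X}.
On input x, block {B,D,Q,Y} splits into {B,Q,Y} and {D}.
Refine {B,Q,Y} on symbol y: members go to different blocks, giving {B,Y} and {Q}.
No further refinement is possible. Final partition (9 blocks): {I} | {B,Y} | {Z} | {J,O,W} | {L} | {E} | {U,X} | {D} | {Q}.
L and I end up in different blocks, so they are distinguishable. For instance, the string 'ε' is accepted from only I.

No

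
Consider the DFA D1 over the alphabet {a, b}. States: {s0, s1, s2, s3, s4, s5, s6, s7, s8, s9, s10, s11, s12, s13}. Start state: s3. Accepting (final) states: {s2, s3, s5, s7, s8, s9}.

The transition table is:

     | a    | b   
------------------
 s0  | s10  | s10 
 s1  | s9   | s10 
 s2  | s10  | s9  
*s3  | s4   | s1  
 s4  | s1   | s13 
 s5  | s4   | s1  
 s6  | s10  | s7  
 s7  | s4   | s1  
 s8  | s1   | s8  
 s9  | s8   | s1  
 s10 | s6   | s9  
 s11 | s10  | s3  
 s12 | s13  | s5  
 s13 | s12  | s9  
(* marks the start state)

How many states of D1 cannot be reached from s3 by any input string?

3

No path from s3 leads to s0, s2, s11; the other 11 states are all reachable.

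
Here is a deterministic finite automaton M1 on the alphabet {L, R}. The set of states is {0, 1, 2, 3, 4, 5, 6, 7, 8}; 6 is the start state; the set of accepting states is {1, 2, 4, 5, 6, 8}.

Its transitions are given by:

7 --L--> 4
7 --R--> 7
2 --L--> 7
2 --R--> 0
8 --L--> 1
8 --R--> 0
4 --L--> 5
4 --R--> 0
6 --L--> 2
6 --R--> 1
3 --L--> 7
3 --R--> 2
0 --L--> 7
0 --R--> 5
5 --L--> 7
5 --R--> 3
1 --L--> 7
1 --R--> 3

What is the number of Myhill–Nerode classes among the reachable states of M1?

Reachable states from the start: {0,1,2,3,4,5,6,7}. Unreachable: {8} — drop them.
Start with accepting vs non-accepting: {1,2,4,5,6} | {0,3,7}.
Split {1,2,4,5,6} by δ(·,L) → {1,2,5} and {4,6}.
Split {0,3,7} by δ(·,L) → {0,3} and {7}.
Split {4,6} by δ(·,R) → {4} and {6}.
The partition is now stable with 5 blocks: {1,2,5} | {0,3} | {4} | {7} | {6}.

5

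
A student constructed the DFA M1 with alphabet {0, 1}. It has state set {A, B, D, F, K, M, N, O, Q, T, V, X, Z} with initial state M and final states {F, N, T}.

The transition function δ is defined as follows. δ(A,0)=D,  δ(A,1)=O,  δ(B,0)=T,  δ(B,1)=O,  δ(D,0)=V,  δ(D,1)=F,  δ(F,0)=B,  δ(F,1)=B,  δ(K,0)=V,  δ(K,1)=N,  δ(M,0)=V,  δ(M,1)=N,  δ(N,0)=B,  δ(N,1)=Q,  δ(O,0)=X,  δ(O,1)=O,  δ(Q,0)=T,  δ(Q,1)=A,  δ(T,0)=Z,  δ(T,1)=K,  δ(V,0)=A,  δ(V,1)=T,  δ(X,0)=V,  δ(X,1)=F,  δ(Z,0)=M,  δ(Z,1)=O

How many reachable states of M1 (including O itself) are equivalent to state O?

Initial partition by acceptance: {F,N,T} | {A,B,D,K,M,O,Q,V,X,Z}.
On input 0, block {A,B,D,K,M,O,Q,V,X,Z} splits into {A,D,K,M,O,V,X,Z} and {B,Q}.
Refine {F,N,T} on symbol 0: members go to different blocks, giving {F,N} and {T}.
Split {A,D,K,M,O,V,X,Z} by δ(·,1) → {D,K,M,X} and {A,O,Z} and {V}.
Stable partition: {F,N} | {D,K,M,X} | {B,Q} | {T} | {A,O,Z} | {V} — 6 equivalence classes.
State O belongs to the block {A,O,Z}, which has 3 states.

3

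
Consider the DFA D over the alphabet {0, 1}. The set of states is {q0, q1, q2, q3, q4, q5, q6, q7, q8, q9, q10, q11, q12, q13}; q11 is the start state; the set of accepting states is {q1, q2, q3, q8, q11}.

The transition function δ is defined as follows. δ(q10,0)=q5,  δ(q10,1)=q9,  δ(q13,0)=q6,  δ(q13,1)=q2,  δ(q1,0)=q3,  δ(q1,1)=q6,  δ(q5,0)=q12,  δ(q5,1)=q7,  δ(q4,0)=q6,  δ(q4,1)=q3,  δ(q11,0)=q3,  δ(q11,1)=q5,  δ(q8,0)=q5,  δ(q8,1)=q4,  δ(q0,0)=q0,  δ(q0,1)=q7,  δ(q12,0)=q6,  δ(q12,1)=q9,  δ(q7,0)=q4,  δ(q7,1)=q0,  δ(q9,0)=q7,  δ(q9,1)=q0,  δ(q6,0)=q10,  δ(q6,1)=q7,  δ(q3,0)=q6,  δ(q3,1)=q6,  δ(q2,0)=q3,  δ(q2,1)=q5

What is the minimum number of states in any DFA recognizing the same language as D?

8

First remove the unreachable states {q1,q2,q8,q13}; 10 states remain.
Initial partition by acceptance: {q3,q11} | {q0,q4,q5,q6,q7,q9,q10,q12}.
Refine {q3,q11} on symbol 0: members go to different blocks, giving {q3} and {q11}.
Split {q0,q4,q5,q6,q7,q9,q10,q12} by δ(·,1) → {q0,q5,q6,q7,q9,q10,q12} and {q4}.
Refine {q0,q5,q6,q7,q9,q10,q12} on symbol 0: members go to different blocks, giving {q0,q5,q6,q9,q10,q12} and {q7}.
On input 0, block {q0,q5,q6,q9,q10,q12} splits into {q0,q5,q6,q10,q12} and {q9}.
On input 1, block {q0,q5,q6,q10,q12} splits into {q0,q5,q6} and {q10,q12}.
Split {q0,q5,q6} by δ(·,0) → {q5,q6} and {q0}.
The partition is now stable with 8 blocks: {q3} | {q5,q6} | {q11} | {q4} | {q7} | {q9} | {q10,q12} | {q0}.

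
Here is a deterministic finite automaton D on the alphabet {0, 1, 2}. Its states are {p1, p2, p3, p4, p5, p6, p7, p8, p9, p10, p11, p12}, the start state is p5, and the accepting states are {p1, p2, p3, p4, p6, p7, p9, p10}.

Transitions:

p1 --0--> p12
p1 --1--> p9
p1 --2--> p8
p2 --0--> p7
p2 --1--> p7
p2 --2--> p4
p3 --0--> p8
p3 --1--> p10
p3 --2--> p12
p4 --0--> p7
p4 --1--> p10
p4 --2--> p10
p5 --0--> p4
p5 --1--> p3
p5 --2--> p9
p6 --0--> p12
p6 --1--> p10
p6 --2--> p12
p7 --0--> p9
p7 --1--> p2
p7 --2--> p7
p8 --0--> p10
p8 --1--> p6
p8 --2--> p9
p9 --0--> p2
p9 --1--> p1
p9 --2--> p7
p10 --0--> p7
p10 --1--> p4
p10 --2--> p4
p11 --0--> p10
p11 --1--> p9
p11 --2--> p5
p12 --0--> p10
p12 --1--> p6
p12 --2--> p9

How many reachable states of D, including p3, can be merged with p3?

Reachable states from the start: {p1,p2,p3,p4,p5,p6,p7,p8,p9,p10,p12}. Unreachable: {p11} — drop them.
P0 = {p1,p2,p3,p4,p6,p7,p9,p10} | {p5,p8,p12}.
Split {p1,p2,p3,p4,p6,p7,p9,p10} by δ(·,0) → {p2,p4,p7,p9,p10} and {p1,p3,p6}.
Split {p2,p4,p7,p9,p10} by δ(·,1) → {p2,p4,p7,p10} and {p9}.
Split {p2,p4,p7,p10} by δ(·,0) → {p2,p4,p10} and {p7}.
Split {p2,p4,p10} by δ(·,1) → {p4,p10} and {p2}.
Refine {p1,p3,p6} on symbol 1: members go to different blocks, giving {p3,p6} and {p1}.
No further refinement is possible. Final partition (7 blocks): {p4,p10} | {p5,p8,p12} | {p3,p6} | {p9} | {p7} | {p2} | {p1}.
State p3 belongs to the block {p3,p6}, which has 2 states.

2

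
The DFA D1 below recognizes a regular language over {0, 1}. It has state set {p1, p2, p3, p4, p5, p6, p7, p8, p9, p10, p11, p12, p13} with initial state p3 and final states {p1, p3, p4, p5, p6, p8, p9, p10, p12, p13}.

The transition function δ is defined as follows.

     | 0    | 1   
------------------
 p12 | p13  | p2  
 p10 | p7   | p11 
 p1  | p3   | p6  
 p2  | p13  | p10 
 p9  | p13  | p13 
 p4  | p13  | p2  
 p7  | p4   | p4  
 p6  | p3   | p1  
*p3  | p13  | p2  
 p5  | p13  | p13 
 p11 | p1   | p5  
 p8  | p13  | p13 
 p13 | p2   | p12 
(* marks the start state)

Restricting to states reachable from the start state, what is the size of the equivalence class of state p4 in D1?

Reachable states from the start: {p1,p2,p3,p4,p5,p6,p7,p10,p11,p12,p13}. Unreachable: {p8,p9} — drop them.
Start with accepting vs non-accepting: {p1,p3,p4,p5,p6,p10,p12,p13} | {p2,p7,p11}.
Refine {p1,p3,p4,p5,p6,p10,p12,p13} on symbol 0: members go to different blocks, giving {p1,p3,p4,p5,p6,p12} and {p10,p13}.
Split {p1,p3,p4,p5,p6,p12} by δ(·,0) → {p3,p4,p5,p12} and {p1,p6}.
Split {p3,p4,p5,p12} by δ(·,1) → {p3,p4,p12} and {p5}.
On input 0, block {p2,p7,p11} splits into {p2} and {p7} and {p11}.
Refine {p10,p13} on symbol 0: members go to different blocks, giving {p10} and {p13}.
No further refinement is possible. Final partition (8 blocks): {p3,p4,p12} | {p2} | {p10} | {p1,p6} | {p5} | {p7} | {p11} | {p13}.
State p4 belongs to the block {p3,p4,p12}, which has 3 states.

3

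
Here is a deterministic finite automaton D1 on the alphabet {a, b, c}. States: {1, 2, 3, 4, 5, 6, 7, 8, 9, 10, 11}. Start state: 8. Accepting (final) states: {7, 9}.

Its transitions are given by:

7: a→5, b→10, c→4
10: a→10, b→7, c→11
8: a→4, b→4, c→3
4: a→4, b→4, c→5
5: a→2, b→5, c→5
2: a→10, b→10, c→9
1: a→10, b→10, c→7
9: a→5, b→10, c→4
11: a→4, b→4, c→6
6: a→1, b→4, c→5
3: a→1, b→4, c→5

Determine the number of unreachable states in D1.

0

Every one of the 11 states is reachable from 8.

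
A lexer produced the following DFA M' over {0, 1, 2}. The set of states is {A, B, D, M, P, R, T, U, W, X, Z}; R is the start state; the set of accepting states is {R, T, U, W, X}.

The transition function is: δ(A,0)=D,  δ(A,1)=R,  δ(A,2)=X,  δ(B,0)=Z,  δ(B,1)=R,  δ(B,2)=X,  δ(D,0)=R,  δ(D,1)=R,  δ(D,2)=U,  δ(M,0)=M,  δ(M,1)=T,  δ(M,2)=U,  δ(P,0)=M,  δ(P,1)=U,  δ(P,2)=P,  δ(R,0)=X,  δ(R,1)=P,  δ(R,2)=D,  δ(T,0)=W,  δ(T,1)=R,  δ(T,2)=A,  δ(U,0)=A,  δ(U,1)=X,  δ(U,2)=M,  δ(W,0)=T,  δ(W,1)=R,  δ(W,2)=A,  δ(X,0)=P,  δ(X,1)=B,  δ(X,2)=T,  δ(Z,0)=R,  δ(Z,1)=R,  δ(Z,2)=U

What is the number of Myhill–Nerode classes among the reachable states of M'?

Every state is reachable, so we keep all 11.
Start with accepting vs non-accepting: {R,T,U,W,X} | {A,B,D,M,P,Z}.
Split {R,T,U,W,X} by δ(·,0) → {R,T,W} and {U,X}.
Refine {R,T,W} on symbol 0: members go to different blocks, giving {T,W} and {R}.
Refine {A,B,D,M,P,Z} on symbol 0: members go to different blocks, giving {A,B,M,P} and {D,Z}.
Split {A,B,M,P} by δ(·,0) → {A,B} and {M,P}.
Split {U,X} by δ(·,0) → {X} and {U}.
On input 1, block {M,P} splits into {P} and {M}.
No further refinement is possible. Final partition (8 blocks): {T,W} | {A,B} | {X} | {R} | {D,Z} | {P} | {U} | {M}.

8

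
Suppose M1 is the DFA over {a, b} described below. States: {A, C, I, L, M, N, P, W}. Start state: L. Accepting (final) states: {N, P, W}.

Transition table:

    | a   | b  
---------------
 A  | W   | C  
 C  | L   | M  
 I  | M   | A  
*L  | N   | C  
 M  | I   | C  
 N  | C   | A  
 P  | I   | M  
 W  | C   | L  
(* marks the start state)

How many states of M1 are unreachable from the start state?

1

Starting at L and following transitions, the reachable set is {A, C, I, L, M, N, W}. That leaves P unreachable — 1 in total.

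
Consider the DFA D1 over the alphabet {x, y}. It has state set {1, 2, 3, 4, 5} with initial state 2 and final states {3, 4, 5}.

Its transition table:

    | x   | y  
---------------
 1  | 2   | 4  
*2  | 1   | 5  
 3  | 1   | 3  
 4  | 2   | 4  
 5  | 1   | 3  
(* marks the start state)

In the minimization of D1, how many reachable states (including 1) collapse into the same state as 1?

2

Every state is reachable, so we keep all 5.
P0 = {3,4,5} | {1,2}.
No further refinement is possible. Final partition (2 blocks): {3,4,5} | {1,2}.
State 1 belongs to the block {1,2}, which has 2 states.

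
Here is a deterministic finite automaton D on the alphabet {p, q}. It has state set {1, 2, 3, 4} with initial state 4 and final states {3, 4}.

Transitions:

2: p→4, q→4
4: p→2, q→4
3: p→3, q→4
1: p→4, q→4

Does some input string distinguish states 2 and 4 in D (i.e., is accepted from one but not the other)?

First remove the unreachable states {1,3}; 2 states remain.
Initial partition by acceptance: {4} | {2}.
The partition is now stable with 2 blocks: {4} | {2}.
2 and 4 end up in different blocks, so they are distinguishable. For instance, the string 'ε' is accepted from only 4.

Yes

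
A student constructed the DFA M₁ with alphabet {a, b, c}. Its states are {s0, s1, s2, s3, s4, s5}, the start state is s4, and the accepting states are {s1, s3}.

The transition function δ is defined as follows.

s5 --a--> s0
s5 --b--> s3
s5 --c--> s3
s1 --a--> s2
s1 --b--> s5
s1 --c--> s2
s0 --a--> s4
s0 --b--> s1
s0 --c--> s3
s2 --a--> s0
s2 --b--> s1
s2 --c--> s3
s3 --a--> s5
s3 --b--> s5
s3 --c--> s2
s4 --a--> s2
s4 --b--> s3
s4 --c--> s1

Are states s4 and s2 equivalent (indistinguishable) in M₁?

Yes

P0 = {s1,s3} | {s0,s2,s4,s5}.
No further refinement is possible. Final partition (2 blocks): {s1,s3} | {s0,s2,s4,s5}.
s4 and s2 lie in the same block of the stable partition, so they are equivalent — no string distinguishes them.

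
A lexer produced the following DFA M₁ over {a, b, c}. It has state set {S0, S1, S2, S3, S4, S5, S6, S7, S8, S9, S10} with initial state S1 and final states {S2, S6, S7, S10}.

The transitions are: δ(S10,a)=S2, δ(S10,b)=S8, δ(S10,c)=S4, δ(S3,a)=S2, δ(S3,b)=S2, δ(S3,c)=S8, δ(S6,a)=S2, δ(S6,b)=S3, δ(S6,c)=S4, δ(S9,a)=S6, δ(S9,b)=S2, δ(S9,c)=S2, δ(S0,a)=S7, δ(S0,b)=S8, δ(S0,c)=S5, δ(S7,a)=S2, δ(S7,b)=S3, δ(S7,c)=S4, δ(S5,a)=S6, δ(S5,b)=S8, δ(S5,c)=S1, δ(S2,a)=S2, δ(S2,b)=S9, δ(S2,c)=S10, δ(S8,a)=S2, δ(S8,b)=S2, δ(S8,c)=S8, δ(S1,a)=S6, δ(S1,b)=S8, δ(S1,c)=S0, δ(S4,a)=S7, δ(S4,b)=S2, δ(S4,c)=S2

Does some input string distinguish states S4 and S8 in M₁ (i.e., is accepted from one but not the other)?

P0 = {S2,S6,S7,S10} | {S0,S1,S3,S4,S5,S8,S9}.
On input c, block {S2,S6,S7,S10} splits into {S6,S7,S10} and {S2}.
Split {S0,S1,S3,S4,S5,S8,S9} by δ(·,a) → {S0,S1,S4,S5,S9} and {S3,S8}.
Split {S0,S1,S4,S5,S9} by δ(·,b) → {S0,S1,S5} and {S4,S9}.
The partition is now stable with 5 blocks: {S6,S7,S10} | {S0,S1,S5} | {S2} | {S3,S8} | {S4,S9}.
S4 and S8 end up in different blocks, so they are distinguishable. For instance, the string 'c' is accepted from only S4.

Yes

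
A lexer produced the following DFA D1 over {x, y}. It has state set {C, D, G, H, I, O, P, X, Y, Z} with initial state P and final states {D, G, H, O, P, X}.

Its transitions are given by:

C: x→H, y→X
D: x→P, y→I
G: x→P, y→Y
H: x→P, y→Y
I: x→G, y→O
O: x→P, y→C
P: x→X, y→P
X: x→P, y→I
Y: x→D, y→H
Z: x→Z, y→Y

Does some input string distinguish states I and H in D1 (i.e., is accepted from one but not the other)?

Yes

States {Z} cannot be reached from the start state, so discard them.
Start with accepting vs non-accepting: {D,G,H,O,P,X} | {C,I,Y}.
Split {D,G,H,O,P,X} by δ(·,y) → {D,G,H,O,X} and {P}.
No further refinement is possible. Final partition (3 blocks): {D,G,H,O,X} | {C,I,Y} | {P}.
I and H end up in different blocks, so they are distinguishable. For instance, the string 'ε' is accepted from only H.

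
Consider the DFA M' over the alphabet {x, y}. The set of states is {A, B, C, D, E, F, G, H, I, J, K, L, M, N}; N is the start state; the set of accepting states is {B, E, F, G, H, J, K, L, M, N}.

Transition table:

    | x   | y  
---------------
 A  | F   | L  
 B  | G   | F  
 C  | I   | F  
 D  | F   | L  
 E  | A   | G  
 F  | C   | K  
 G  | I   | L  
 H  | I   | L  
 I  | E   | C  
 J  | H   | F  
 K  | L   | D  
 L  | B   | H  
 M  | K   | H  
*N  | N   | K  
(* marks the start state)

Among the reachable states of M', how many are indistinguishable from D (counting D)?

States {J,M} cannot be reached from the start state, so discard them.
Start with accepting vs non-accepting: {B,E,F,G,H,K,L,N} | {A,C,D,I}.
On input x, block {B,E,F,G,H,K,L,N} splits into {B,K,L,N} and {E,F,G,H}.
On input x, block {B,K,L,N} splits into {K,L,N} and {B}.
On input x, block {K,L,N} splits into {K,N} and {L}.
On input x, block {K,N} splits into {K} and {N}.
Split {A,C,D,I} by δ(·,x) → {A,D,I} and {C}.
Split {A,D,I} by δ(·,y) → {A,D} and {I}.
On input x, block {E,F,G,H} splits into {G,H} and {E} and {F}.
Stable partition: {K} | {A,D} | {G,H} | {B} | {L} | {N} | {C} | {I} | {E} | {F} — 10 equivalence classes.
State D belongs to the block {A,D}, which has 2 states.

2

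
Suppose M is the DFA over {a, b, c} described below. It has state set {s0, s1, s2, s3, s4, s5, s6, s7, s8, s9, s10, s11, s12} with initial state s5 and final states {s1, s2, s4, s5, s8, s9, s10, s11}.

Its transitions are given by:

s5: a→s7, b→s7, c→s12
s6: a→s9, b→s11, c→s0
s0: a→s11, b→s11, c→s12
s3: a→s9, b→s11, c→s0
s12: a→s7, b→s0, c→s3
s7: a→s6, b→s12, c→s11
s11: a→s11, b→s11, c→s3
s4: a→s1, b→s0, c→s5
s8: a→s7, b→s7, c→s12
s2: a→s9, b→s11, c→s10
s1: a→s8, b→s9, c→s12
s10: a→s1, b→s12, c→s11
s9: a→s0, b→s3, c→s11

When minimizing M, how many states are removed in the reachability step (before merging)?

5

Starting at s5 and following transitions, the reachable set is {s0, s3, s5, s6, s7, s9, s11, s12}. That leaves s1, s2, s4, s8, s10 unreachable — 5 in total.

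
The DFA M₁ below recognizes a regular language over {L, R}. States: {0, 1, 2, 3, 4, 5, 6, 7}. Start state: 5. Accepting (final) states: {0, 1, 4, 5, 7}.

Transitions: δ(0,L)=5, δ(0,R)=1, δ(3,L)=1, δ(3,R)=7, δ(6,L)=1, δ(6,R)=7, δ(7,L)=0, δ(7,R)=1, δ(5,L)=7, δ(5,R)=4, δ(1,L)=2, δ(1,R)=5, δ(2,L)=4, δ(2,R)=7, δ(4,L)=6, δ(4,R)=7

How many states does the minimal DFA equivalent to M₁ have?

First remove the unreachable states {3}; 7 states remain.
Start with accepting vs non-accepting: {0,1,4,5,7} | {2,6}.
Refine {0,1,4,5,7} on symbol L: members go to different blocks, giving {0,5,7} and {1,4}.
No further refinement is possible. Final partition (3 blocks): {0,5,7} | {2,6} | {1,4}.

3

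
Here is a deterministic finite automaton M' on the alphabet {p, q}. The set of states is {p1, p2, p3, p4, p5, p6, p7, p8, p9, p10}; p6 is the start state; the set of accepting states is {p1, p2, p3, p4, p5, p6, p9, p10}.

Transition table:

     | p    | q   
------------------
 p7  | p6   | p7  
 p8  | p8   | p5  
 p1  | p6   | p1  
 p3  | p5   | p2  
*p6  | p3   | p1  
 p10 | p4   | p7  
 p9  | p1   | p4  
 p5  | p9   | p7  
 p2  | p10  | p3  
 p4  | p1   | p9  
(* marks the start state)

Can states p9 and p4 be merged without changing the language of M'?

Yes

Reachable states from the start: {p1,p2,p3,p4,p5,p6,p7,p9,p10}. Unreachable: {p8} — drop them.
Initial partition by acceptance: {p1,p2,p3,p4,p5,p6,p9,p10} | {p7}.
Split {p1,p2,p3,p4,p5,p6,p9,p10} by δ(·,q) → {p1,p2,p3,p4,p6,p9} and {p5,p10}.
Refine {p1,p2,p3,p4,p6,p9} on symbol p: members go to different blocks, giving {p1,p4,p6,p9} and {p2,p3}.
Split {p1,p4,p6,p9} by δ(·,p) → {p1,p4,p9} and {p6}.
Refine {p1,p4,p9} on symbol p: members go to different blocks, giving {p4,p9} and {p1}.
No further refinement is possible. Final partition (6 blocks): {p4,p9} | {p7} | {p5,p10} | {p2,p3} | {p6} | {p1}.
p9 and p4 lie in the same block of the stable partition, so they are equivalent — no string distinguishes them.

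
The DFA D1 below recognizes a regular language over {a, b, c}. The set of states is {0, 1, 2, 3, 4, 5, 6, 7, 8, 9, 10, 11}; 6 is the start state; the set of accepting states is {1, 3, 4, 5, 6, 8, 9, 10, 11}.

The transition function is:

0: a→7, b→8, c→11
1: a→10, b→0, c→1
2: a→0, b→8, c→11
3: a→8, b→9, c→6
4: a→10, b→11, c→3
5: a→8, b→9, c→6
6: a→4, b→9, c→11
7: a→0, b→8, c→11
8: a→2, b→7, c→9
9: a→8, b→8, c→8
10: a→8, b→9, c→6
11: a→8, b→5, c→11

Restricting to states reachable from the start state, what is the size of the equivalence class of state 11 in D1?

1

Reachable states from the start: {0,2,3,4,5,6,7,8,9,10,11}. Unreachable: {1} — drop them.
Initial partition by acceptance: {3,4,5,6,8,9,10,11} | {0,2,7}.
Refine {3,4,5,6,8,9,10,11} on symbol a: members go to different blocks, giving {3,4,5,6,9,10,11} and {8}.
On input a, block {3,4,5,6,9,10,11} splits into {3,5,9,10,11} and {4,6}.
Refine {3,5,9,10,11} on symbol b: members go to different blocks, giving {3,5,10,11} and {9}.
Split {3,5,10,11} by δ(·,b) → {3,5,10} and {11}.
On input a, block {4,6} splits into {4} and {6}.
The partition is now stable with 7 blocks: {3,5,10} | {0,2,7} | {8} | {4} | {9} | {11} | {6}.
The equivalence class containing 11 is {11}, of size 1.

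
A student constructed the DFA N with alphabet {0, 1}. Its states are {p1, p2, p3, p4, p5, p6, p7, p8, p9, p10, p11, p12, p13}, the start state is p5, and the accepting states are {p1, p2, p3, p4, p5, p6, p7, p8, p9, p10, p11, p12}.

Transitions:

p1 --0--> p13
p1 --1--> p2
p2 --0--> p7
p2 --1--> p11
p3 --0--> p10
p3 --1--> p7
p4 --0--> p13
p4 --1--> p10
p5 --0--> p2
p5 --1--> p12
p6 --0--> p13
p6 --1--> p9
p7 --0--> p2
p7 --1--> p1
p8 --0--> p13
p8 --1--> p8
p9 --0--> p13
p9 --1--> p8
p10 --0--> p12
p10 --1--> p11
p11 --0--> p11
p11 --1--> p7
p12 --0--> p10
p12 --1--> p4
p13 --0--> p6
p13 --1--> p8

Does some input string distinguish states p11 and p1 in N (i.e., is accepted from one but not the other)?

Yes

States {p3} cannot be reached from the start state, so discard them.
P0 = {p1,p2,p4,p5,p6,p7,p8,p9,p10,p11,p12} | {p13}.
On input 0, block {p1,p2,p4,p5,p6,p7,p8,p9,p10,p11,p12} splits into {p2,p5,p7,p10,p11,p12} and {p1,p4,p6,p8,p9}.
On input 1, block {p2,p5,p7,p10,p11,p12} splits into {p2,p5,p10,p11} and {p7,p12}.
Refine {p2,p5,p10,p11} on symbol 0: members go to different blocks, giving {p2,p10} and {p5,p11}.
On input 1, block {p1,p4,p6,p8,p9} splits into {p6,p8,p9} and {p1,p4}.
On input 0, block {p5,p11} splits into {p5} and {p11}.
The partition is now stable with 7 blocks: {p2,p10} | {p13} | {p6,p8,p9} | {p7,p12} | {p5} | {p1,p4} | {p11}.
p11 and p1 end up in different blocks, so they are distinguishable. For instance, the string '0' is accepted from only p11.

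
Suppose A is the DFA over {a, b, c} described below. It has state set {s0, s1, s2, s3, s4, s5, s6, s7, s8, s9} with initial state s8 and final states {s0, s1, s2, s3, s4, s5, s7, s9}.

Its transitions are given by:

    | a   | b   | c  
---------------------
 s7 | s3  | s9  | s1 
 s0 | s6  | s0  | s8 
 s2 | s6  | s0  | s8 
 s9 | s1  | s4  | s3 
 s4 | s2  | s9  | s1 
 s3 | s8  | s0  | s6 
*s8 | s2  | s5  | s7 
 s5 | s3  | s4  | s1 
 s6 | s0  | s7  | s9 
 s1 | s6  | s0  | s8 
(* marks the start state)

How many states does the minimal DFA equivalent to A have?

Every state is reachable, so we keep all 10.
Initial partition by acceptance: {s0,s1,s2,s3,s4,s5,s7,s9} | {s6,s8}.
On input a, block {s0,s1,s2,s3,s4,s5,s7,s9} splits into {s0,s1,s2,s3} and {s4,s5,s7,s9}.
Stable partition: {s0,s1,s2,s3} | {s6,s8} | {s4,s5,s7,s9} — 3 equivalence classes.

3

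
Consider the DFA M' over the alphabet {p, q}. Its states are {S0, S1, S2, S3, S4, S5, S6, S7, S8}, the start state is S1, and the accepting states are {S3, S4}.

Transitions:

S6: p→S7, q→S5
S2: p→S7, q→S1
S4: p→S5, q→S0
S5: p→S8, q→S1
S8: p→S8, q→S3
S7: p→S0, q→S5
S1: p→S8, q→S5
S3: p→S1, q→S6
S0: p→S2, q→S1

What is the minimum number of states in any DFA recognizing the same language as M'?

First remove the unreachable states {S4}; 8 states remain.
Initial partition by acceptance: {S3} | {S0,S1,S2,S5,S6,S7,S8}.
Split {S0,S1,S2,S5,S6,S7,S8} by δ(·,q) → {S0,S1,S2,S5,S6,S7} and {S8}.
Split {S0,S1,S2,S5,S6,S7} by δ(·,p) → {S0,S2,S6,S7} and {S1,S5}.
Stable partition: {S3} | {S0,S2,S6,S7} | {S8} | {S1,S5} — 4 equivalence classes.

4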